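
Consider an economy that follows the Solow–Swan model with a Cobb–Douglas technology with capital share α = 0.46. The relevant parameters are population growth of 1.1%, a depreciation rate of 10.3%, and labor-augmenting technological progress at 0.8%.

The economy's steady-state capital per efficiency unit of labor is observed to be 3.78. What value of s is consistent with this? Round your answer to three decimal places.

s ≈ 0.250

Steady state requires s·f(k) = (n + g + δ)·k, i.e. s·k^α = (n + g + δ)·k.
So s / (n + g + δ) = (k*)^(1−α) = 3.78^0.54 = 2.0504.
Therefore s = 2.0504 × (n + g + δ) = 2.0504 × 0.122 = 0.2501.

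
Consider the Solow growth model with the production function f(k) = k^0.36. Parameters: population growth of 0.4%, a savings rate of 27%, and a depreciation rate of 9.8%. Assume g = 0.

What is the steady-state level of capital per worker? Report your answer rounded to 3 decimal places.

At the steady state, Δk = 0, so s·k^α = (n + δ)·k.
Dividing both sides by k: k^(1−α) = s / (n + δ).
k^0.64 = 0.27 / (0.004 + 0.098) = 0.27 / 0.102 = 2.6471
k* = 2.6471^(1/0.64) ≈ 4.5770

k* ≈ 4.577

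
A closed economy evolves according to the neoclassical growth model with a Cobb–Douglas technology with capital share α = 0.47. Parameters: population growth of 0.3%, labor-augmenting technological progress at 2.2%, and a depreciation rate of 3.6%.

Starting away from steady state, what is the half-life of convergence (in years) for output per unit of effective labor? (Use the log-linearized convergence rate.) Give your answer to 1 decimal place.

t_½ ≈ 21.4 years

Near the steady state the convergence rate is λ = (1 − α)(n + g + δ).
λ = (1 − 0.47) × 0.061 = 0.53 × 0.061 = 0.03233
Half-life = ln 2 / λ = 0.6931 / 0.03233 ≈ 21.44 years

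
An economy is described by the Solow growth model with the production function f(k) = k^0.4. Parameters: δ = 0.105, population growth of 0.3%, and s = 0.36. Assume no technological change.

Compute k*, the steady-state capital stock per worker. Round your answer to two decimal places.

At the steady state, Δk = 0, so s·k^α = (n + δ)·k.
Rearranging, k^(1−α) = s / (n + δ).
k^0.6 = 0.36 / (0.003 + 0.105) = 0.36 / 0.108 = 3.3333
k* = 3.3333^(1/0.6) ≈ 7.4380

k* ≈ 7.44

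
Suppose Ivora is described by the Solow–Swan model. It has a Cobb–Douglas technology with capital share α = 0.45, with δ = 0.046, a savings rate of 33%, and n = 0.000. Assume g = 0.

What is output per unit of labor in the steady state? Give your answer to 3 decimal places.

y* = 5.014

Steady state requires s·f(k) = (n + δ)·k, i.e. s·k^α = (n + δ)·k.
Rearranging, k^(1−α) = s / (n + δ).
k^0.55 = 0.33 / (0.000 + 0.046) = 0.33 / 0.046 = 7.1739
k* = 7.1739^(1/0.55) ≈ 35.9682
y* = (k*)^α = 35.9682^0.45 ≈ 5.0138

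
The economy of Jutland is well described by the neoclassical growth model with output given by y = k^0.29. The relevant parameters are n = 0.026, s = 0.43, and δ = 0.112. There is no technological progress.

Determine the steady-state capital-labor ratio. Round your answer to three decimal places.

k* ≈ 4.957

At the steady state, Δk = 0, so s·k^α = (n + δ)·k.
Rearranging, k^(1−α) = s / (n + δ).
k^0.71 = 0.43 / (0.026 + 0.112) = 0.43 / 0.138 = 3.1159
k* = 3.1159^(1/0.71) ≈ 4.9566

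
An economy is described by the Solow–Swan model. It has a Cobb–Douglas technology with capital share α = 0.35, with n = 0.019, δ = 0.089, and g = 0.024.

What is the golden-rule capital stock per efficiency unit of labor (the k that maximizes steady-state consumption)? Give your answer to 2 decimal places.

k_gold ≈ 4.48

The golden rule sets f'(k) = n + g + δ, i.e. α·k^(α−1) = n + g + δ.
So k^(1−α) = α / (n + g + δ) = 0.35 / 0.132 = 2.6515.
k_gold = 2.6515^(1/0.65) ≈ 4.4826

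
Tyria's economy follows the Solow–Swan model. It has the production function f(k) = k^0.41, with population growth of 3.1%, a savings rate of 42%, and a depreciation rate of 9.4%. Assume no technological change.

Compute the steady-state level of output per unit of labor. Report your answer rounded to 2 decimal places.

y* = 2.32

At the steady state, Δk = 0, so s·k^α = (n + δ)·k.
Rearranging, k^(1−α) = s / (n + δ).
k^0.59 = 0.42 / (0.031 + 0.094) = 0.42 / 0.125 = 3.3600
k* = 3.3600^(1/0.59) ≈ 7.8001
y* = (k*)^α = 7.8001^0.41 ≈ 2.3215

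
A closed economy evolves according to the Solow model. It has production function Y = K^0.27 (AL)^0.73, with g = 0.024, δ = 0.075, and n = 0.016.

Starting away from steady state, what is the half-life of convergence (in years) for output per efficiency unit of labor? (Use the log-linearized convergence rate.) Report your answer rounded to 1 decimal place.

about 8.3 years

Near the steady state the convergence rate is λ = (1 − α)(n + g + δ).
λ = (1 − 0.27) × 0.115 = 0.73 × 0.115 = 0.08395
Half-life = ln 2 / λ = 0.6931 / 0.08395 ≈ 8.26 years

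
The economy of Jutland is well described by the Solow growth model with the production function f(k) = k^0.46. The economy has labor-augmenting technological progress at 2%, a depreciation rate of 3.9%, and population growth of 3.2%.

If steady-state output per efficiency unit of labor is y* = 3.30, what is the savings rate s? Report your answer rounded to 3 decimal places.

At the steady state, Δk = 0, so s·k^α = (n + g + δ)·k.
Since y* = [s/(n + g + δ)]^(α/(1−α)), we have s/(n + g + δ) = (y*)^((1−α)/α) = 3.30^1.1739 = 4.0615.
Therefore s = 4.0615 × (n + g + δ) = 4.0615 × 0.091 = 0.3696.

s ≈ 0.370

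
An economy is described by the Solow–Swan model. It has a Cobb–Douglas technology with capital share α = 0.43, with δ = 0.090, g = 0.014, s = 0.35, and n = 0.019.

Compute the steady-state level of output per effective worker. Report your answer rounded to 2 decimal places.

Steady state requires s·f(k) = (n + g + δ)·k, i.e. s·k^α = (n + g + δ)·k.
Dividing both sides by k: k^(1−α) = s / (n + g + δ).
k^0.57 = 0.35 / (0.019 + 0.014 + 0.090) = 0.35 / 0.123 = 2.8455
k* = 2.8455^(1/0.57) ≈ 6.2628
y* = (k*)^α = 6.2628^0.43 ≈ 2.2010

y* ≈ 2.20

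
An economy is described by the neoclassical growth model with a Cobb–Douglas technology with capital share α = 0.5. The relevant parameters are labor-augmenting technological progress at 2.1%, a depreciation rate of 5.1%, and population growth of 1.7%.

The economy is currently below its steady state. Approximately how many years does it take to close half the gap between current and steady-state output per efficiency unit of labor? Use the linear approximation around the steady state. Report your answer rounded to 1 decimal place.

Near the steady state the convergence rate is λ = (1 − α)(n + g + δ).
λ = (1 − 0.5) × 0.089 = 0.5 × 0.089 = 0.0445
Half-life = ln 2 / λ = 0.6931 / 0.0445 ≈ 15.58 years

half-life ≈ 15.6 years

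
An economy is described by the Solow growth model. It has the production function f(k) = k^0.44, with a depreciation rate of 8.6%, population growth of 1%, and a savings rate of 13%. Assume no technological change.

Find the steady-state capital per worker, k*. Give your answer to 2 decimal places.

k* = 1.72

At the steady state, Δk = 0, so s·k^α = (n + δ)·k.
Rearranging, k^(1−α) = s / (n + δ).
k^0.56 = 0.13 / (0.010 + 0.086) = 0.13 / 0.096 = 1.3542
k* = 1.3542^(1/0.56) ≈ 1.7185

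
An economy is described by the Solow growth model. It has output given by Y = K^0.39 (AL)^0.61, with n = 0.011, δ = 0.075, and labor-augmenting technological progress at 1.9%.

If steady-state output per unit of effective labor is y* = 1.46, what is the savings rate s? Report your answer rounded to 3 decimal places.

In steady state, investment equals break-even investment: s·k^α = (n + g + δ)·k.
Since y* = [s/(n + g + δ)]^(α/(1−α)), we have s/(n + g + δ) = (y*)^((1−α)/α) = 1.46^1.5641 = 1.8074.
Therefore s = 1.8074 × (n + g + δ) = 1.8074 × 0.105 = 0.1898.

s ≈ 0.190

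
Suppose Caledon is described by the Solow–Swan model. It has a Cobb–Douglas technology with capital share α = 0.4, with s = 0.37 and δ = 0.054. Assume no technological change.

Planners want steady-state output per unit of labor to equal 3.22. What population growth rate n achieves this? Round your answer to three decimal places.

n ≈ 0.010

In steady state, investment equals break-even investment: s·k^α = (n + δ)·k.
Since y* = [s/(n + δ)]^(α/(1−α)), we have s/(n + δ) = (y*)^((1−α)/α) = 3.22^1.5 = 5.7781.
Therefore n + δ = s / 5.7781 = 0.37 / 5.7781 = 0.0640, so n = 0.0640 − 0.054 = 0.0100.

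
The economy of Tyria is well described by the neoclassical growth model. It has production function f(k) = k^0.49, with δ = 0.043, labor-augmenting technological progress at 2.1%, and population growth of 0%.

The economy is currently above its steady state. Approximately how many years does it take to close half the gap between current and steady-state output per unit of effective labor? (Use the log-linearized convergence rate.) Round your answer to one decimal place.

about 21.2 years

Near the steady state the convergence rate is λ = (1 − α)(n + g + δ).
λ = (1 − 0.49) × 0.064 = 0.51 × 0.064 = 0.03264
Half-life = ln 2 / λ = 0.6931 / 0.03264 ≈ 21.23 years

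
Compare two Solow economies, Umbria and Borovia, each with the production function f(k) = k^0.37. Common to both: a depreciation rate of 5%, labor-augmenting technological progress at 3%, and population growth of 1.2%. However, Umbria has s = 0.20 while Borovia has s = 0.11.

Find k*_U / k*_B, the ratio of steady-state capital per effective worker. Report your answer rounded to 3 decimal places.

ratio ≈ 2.583

Steady-state k* = [s/(n + g + δ)]^(1/(1−α)), so the ratio is [ (s_U/(n + g + δ)_U) / (s_B/(n + g + δ)_B) ]^1.5873.
s_U/(n + g + δ)_U = 0.20/0.092 = 2.1739; s_B/(n + g + δ)_B = 0.11/0.092 = 1.1957.
Ratio = (2.1739/1.1957)^1.5873 = 1.8181^1.5873 ≈ 2.5828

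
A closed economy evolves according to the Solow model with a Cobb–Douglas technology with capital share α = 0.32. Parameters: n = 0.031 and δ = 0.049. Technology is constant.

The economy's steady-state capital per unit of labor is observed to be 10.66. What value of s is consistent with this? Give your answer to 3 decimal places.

At the steady state, Δk = 0, so s·k^α = (n + δ)·k.
So s / (n + δ) = (k*)^(1−α) = 10.66^0.68 = 4.9989.
Therefore s = 4.9989 × (n + δ) = 4.9989 × 0.080 = 0.3999.

s ≈ 0.400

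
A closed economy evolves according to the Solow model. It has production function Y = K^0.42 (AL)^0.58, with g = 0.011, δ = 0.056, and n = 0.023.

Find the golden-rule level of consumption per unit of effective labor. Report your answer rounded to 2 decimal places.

c_gold ≈ 1.77

At the golden rule, f'(k) = n + g + δ, so α·k^(α−1) = n + g + δ and k_gold = (α/(n + g + δ))^(1/(1−α)).
k_gold = (0.42/0.090)^(1/0.58) = 4.6667^1.7241 ≈ 14.2377
c_gold = f(k_gold) − (n + g + δ)·k_gold = 3.0510 − 0.090×14.2377 ≈ 1.7696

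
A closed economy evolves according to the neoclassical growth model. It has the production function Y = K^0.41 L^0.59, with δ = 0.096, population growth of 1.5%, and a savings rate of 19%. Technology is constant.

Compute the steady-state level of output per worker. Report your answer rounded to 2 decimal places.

y* = 1.45

In steady state, investment equals break-even investment: s·k^α = (n + δ)·k.
Dividing both sides by k: k^(1−α) = s / (n + δ).
k^0.59 = 0.19 / (0.015 + 0.096) = 0.19 / 0.111 = 1.7117
k* = 1.7117^(1/0.59) ≈ 2.4868
y* = (k*)^α = 2.4868^0.41 ≈ 1.4528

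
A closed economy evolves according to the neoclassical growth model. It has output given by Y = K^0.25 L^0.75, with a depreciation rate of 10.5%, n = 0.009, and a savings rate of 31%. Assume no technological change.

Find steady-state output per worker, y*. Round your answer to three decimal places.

In steady state, investment equals break-even investment: s·k^α = (n + δ)·k.
Dividing both sides by k: k^(1−α) = s / (n + δ).
k^0.75 = 0.31 / (0.009 + 0.105) = 0.31 / 0.114 = 2.7193
k* = 2.7193^(1/0.75) ≈ 3.7956
y* = (k*)^α = 3.7956^0.25 ≈ 1.3958

y* ≈ 1.396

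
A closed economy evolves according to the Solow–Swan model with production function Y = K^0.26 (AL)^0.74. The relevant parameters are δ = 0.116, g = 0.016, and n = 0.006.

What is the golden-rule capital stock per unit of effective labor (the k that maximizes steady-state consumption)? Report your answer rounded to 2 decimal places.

k_gold ≈ 2.35

The golden rule sets f'(k) = n + g + δ, i.e. α·k^(α−1) = n + g + δ.
So k^(1−α) = α / (n + g + δ) = 0.26 / 0.138 = 1.8841.
k_gold = 1.8841^(1/0.74) ≈ 2.3538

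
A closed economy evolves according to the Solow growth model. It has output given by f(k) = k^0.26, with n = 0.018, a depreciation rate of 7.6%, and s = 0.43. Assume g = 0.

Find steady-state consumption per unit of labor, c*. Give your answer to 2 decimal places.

Steady state requires s·f(k) = (n + δ)·k, i.e. s·k^α = (n + δ)·k.
Dividing both sides by k: k^(1−α) = s / (n + δ).
k^0.74 = 0.43 / (0.018 + 0.076) = 0.43 / 0.094 = 4.5745
k* = 4.5745^(1/0.74) ≈ 7.8047
y* = (k*)^α = 7.8047^0.26 ≈ 1.7061
c* = (1 − s)·y* = (1 − 0.43) × 1.7061 ≈ 0.9725

c* ≈ 0.97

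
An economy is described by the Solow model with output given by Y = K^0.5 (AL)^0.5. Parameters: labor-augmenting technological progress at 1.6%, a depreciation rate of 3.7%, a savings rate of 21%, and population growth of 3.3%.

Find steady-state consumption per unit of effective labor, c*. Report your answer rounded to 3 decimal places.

At the steady state, Δk = 0, so s·k^α = (n + g + δ)·k.
Dividing both sides by k: k^(1−α) = s / (n + g + δ).
k^0.5 = 0.21 / (0.033 + 0.016 + 0.037) = 0.21 / 0.086 = 2.4419
k* = 2.4419^(1/0.5) ≈ 5.9629
y* = (k*)^α = 5.9629^0.5 ≈ 2.4419
c* = (1 − s)·y* = (1 − 0.21) × 2.4419 ≈ 1.9291

c* ≈ 1.929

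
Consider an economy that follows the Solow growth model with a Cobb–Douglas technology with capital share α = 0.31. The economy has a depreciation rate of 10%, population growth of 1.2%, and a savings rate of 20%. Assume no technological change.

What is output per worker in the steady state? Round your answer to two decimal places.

y* = 1.30

In steady state, investment equals break-even investment: s·k^α = (n + δ)·k.
Dividing both sides by k: k^(1−α) = s / (n + δ).
k^0.69 = 0.20 / (0.012 + 0.100) = 0.20 / 0.112 = 1.7857
k* = 1.7857^(1/0.69) ≈ 2.3171
y* = (k*)^α = 2.3171^0.31 ≈ 1.2976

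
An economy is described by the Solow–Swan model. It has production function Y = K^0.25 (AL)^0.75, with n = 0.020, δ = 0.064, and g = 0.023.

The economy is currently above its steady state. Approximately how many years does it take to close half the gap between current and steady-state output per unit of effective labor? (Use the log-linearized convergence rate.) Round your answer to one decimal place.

Near the steady state the convergence rate is λ = (1 − α)(n + g + δ).
λ = (1 − 0.25) × 0.107 = 0.75 × 0.107 = 0.08025
Half-life = ln 2 / λ = 0.6931 / 0.08025 ≈ 8.64 years

half-life ≈ 8.6 years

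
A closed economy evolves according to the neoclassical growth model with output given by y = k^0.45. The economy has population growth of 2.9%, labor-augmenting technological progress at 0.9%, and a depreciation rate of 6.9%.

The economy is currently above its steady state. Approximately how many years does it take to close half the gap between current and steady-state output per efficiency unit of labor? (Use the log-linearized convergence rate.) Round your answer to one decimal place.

Near the steady state the convergence rate is λ = (1 − α)(n + g + δ).
λ = (1 − 0.45) × 0.107 = 0.55 × 0.107 = 0.05885
Half-life = ln 2 / λ = 0.6931 / 0.05885 ≈ 11.78 years

about 11.8 years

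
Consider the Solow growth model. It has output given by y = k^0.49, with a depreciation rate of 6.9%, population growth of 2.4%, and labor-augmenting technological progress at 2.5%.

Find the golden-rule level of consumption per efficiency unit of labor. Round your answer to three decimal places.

c_gold ≈ 2.003

At the golden rule, f'(k) = n + g + δ, so α·k^(α−1) = n + g + δ and k_gold = (α/(n + g + δ))^(1/(1−α)).
k_gold = (0.49/0.118)^(1/0.51) = 4.1525^1.9608 ≈ 16.3073
c_gold = f(k_gold) − (n + g + δ)·k_gold = 3.9271 − 0.118×16.3073 ≈ 2.0028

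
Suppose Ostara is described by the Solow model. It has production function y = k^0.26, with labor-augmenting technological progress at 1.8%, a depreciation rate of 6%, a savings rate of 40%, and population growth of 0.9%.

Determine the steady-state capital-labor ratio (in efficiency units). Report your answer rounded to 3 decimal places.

At the steady state, Δk = 0, so s·k^α = (n + g + δ)·k.
Rearranging, k^(1−α) = s / (n + g + δ).
k^0.74 = 0.40 / (0.009 + 0.018 + 0.060) = 0.40 / 0.087 = 4.5977
k* = 4.5977^(1/0.74) ≈ 7.8582

k* = 7.858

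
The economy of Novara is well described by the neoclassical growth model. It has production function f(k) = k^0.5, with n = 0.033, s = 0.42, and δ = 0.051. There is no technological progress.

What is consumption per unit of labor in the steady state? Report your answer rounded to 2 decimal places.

Steady state requires s·f(k) = (n + δ)·k, i.e. s·k^α = (n + δ)·k.
Dividing both sides by k: k^(1−α) = s / (n + δ).
k^0.5 = 0.42 / (0.033 + 0.051) = 0.42 / 0.084 = 5.0000
k* = 5.0000^(1/0.5) ≈ 25.0000
y* = (k*)^α = 25.0000^0.5 ≈ 5.0000
c* = (1 − s)·y* = (1 − 0.42) × 5.0000 ≈ 2.9000

c* ≈ 2.90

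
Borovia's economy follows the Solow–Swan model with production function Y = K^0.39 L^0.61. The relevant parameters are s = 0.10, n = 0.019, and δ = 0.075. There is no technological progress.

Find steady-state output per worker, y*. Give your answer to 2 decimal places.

y* ≈ 1.04

Steady state requires s·f(k) = (n + δ)·k, i.e. s·k^α = (n + δ)·k.
Dividing both sides by k: k^(1−α) = s / (n + δ).
k^0.61 = 0.10 / (0.019 + 0.075) = 0.10 / 0.094 = 1.0638
k* = 1.0638^(1/0.61) ≈ 1.1067
y* = (k*)^α = 1.1067^0.39 ≈ 1.0403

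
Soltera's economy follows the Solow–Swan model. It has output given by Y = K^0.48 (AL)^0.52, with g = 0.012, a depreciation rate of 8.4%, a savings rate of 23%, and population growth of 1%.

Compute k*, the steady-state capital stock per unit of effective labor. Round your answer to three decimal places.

At the steady state, Δk = 0, so s·k^α = (n + g + δ)·k.
Rearranging, k^(1−α) = s / (n + g + δ).
k^0.52 = 0.23 / (0.010 + 0.012 + 0.084) = 0.23 / 0.106 = 2.1698
k* = 2.1698^(1/0.52) ≈ 4.4357

k* ≈ 4.436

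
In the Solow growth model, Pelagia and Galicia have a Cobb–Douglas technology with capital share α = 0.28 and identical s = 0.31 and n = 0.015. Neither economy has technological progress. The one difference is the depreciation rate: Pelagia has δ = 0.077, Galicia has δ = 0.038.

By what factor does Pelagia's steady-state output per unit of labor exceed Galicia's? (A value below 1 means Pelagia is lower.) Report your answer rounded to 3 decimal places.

y*_P / y*_G ≈ 0.807

Steady-state y* = [s/(n + δ)]^(α/(1−α)), so the ratio is [ (s_P/(n + δ)_P) / (s_G/(n + δ)_G) ]^0.3889.
s_P/(n + δ)_P = 0.31/0.092 = 3.3696; s_G/(n + δ)_G = 0.31/0.053 = 5.8491.
Ratio = (3.3696/5.8491)^0.3889 = 0.5761^0.3889 ≈ 0.8070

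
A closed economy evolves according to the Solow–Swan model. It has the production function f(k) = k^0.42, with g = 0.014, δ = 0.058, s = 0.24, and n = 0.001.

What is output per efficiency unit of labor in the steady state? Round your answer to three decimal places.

y* = 2.368

In steady state, investment equals break-even investment: s·k^α = (n + g + δ)·k.
Dividing both sides by k: k^(1−α) = s / (n + g + δ).
k^0.58 = 0.24 / (0.001 + 0.014 + 0.058) = 0.24 / 0.073 = 3.2877
k* = 3.2877^(1/0.58) ≈ 7.7838
y* = (k*)^α = 7.7838^0.42 ≈ 2.3676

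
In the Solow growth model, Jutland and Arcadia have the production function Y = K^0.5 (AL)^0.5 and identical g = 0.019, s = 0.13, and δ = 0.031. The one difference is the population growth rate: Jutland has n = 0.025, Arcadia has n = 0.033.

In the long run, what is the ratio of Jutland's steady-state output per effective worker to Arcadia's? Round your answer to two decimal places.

Steady-state y* = [s/(n + g + δ)]^(α/(1−α)), so the ratio is [ (s_J/(n + g + δ)_J) / (s_A/(n + g + δ)_A) ]^1.
s_J/(n + g + δ)_J = 0.13/0.075 = 1.7333; s_A/(n + g + δ)_A = 0.13/0.083 = 1.5663.
Ratio = (1.7333/1.5663)^1 = 1.1066^1 ≈ 1.1066

y*_J / y*_A ≈ 1.11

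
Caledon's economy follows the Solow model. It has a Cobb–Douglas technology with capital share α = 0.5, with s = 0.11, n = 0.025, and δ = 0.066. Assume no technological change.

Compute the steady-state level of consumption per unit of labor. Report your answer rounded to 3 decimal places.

c* ≈ 1.076

In steady state, investment equals break-even investment: s·k^α = (n + δ)·k.
Dividing both sides by k: k^(1−α) = s / (n + δ).
k^0.5 = 0.11 / (0.025 + 0.066) = 0.11 / 0.091 = 1.2088
k* = 1.2088^(1/0.5) ≈ 1.4612
y* = (k*)^α = 1.4612^0.5 ≈ 1.2088
c* = (1 − s)·y* = (1 − 0.11) × 1.2088 ≈ 1.0758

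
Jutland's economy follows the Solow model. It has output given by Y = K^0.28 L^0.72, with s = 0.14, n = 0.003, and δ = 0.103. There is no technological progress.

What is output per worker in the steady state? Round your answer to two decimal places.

y* = 1.11

In steady state, investment equals break-even investment: s·k^α = (n + δ)·k.
Rearranging, k^(1−α) = s / (n + δ).
k^0.72 = 0.14 / (0.003 + 0.103) = 0.14 / 0.106 = 1.3208
k* = 1.3208^(1/0.72) ≈ 1.4717
y* = (k*)^α = 1.4717^0.28 ≈ 1.1143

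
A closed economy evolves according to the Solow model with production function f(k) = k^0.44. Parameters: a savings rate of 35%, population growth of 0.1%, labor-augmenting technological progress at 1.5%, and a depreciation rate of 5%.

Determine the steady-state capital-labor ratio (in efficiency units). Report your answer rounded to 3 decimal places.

k* = 19.669

In steady state, investment equals break-even investment: s·k^α = (n + g + δ)·k.
Dividing both sides by k: k^(1−α) = s / (n + g + δ).
k^0.56 = 0.35 / (0.001 + 0.015 + 0.050) = 0.35 / 0.066 = 5.3030
k* = 5.3030^(1/0.56) ≈ 19.6693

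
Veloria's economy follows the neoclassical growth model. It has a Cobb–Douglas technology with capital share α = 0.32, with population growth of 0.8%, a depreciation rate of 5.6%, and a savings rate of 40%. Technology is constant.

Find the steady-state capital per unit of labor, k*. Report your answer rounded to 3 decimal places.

k* ≈ 14.805

In steady state, investment equals break-even investment: s·k^α = (n + δ)·k.
Dividing both sides by k: k^(1−α) = s / (n + δ).
k^0.68 = 0.40 / (0.008 + 0.056) = 0.40 / 0.064 = 6.2500
k* = 6.2500^(1/0.68) ≈ 14.8051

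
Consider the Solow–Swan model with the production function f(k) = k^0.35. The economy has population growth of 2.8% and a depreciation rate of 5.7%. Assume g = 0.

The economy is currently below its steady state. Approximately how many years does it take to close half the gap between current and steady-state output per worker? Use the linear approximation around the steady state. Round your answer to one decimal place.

Near the steady state the convergence rate is λ = (1 − α)(n + δ).
λ = (1 − 0.35) × 0.085 = 0.65 × 0.085 = 0.05525
Half-life = ln 2 / λ = 0.6931 / 0.05525 ≈ 12.54 years

about 12.5 years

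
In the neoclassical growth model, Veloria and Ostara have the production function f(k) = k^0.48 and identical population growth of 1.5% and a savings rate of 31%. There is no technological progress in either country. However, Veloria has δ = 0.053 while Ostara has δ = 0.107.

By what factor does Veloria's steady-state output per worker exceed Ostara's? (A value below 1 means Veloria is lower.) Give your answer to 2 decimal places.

y*_V / y*_O ≈ 1.72

Steady-state y* = [s/(n + δ)]^(α/(1−α)), so the ratio is [ (s_V/(n + δ)_V) / (s_O/(n + δ)_O) ]^0.9231.
s_V/(n + δ)_V = 0.31/0.068 = 4.5588; s_O/(n + δ)_O = 0.31/0.122 = 2.5410.
Ratio = (4.5588/2.5410)^0.9231 = 1.7941^0.9231 ≈ 1.7152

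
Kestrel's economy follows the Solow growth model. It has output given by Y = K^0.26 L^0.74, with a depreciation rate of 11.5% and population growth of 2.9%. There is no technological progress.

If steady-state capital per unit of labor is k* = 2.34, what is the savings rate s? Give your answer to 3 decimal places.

s ≈ 0.270

In steady state, investment equals break-even investment: s·k^α = (n + δ)·k.
So s / (n + δ) = (k*)^(1−α) = 2.34^0.74 = 1.8759.
Therefore s = 1.8759 × (n + δ) = 1.8759 × 0.144 = 0.2701.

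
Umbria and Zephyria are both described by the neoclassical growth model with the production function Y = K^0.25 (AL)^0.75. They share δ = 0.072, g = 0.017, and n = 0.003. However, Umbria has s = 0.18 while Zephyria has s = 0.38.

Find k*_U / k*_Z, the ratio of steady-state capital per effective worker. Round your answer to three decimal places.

Steady-state k* = [s/(n + g + δ)]^(1/(1−α)), so the ratio is [ (s_U/(n + g + δ)_U) / (s_Z/(n + g + δ)_Z) ]^1.3333.
s_U/(n + g + δ)_U = 0.18/0.092 = 1.9565; s_Z/(n + g + δ)_Z = 0.38/0.092 = 4.1304.
Ratio = (1.9565/4.1304)^1.3333 = 0.4737^1.3333 ≈ 0.3693

k*_U / k*_Z ≈ 0.369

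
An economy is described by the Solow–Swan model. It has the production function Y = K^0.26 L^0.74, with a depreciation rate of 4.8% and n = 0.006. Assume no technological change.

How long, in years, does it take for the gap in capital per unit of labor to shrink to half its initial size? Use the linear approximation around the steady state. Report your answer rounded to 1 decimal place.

about 17.3 years

Near the steady state the convergence rate is λ = (1 − α)(n + δ).
λ = (1 − 0.26) × 0.054 = 0.74 × 0.054 = 0.03996
Half-life = ln 2 / λ = 0.6931 / 0.03996 ≈ 17.34 years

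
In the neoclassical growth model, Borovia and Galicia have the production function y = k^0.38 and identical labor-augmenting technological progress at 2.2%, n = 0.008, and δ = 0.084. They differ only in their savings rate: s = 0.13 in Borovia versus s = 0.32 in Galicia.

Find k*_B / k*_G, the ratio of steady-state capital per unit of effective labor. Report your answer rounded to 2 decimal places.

k*_B / k*_G ≈ 0.23

Steady-state k* = [s/(n + g + δ)]^(1/(1−α)), so the ratio is [ (s_B/(n + g + δ)_B) / (s_G/(n + g + δ)_G) ]^1.6129.
s_B/(n + g + δ)_B = 0.13/0.114 = 1.1404; s_G/(n + g + δ)_G = 0.32/0.114 = 2.8070.
Ratio = (1.1404/2.8070)^1.6129 = 0.4063^1.6129 ≈ 0.2339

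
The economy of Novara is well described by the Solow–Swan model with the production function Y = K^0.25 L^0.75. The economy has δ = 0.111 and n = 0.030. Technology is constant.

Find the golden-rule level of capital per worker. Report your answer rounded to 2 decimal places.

The golden rule sets f'(k) = n + δ, i.e. α·k^(α−1) = n + δ.
So k^(1−α) = α / (n + δ) = 0.25 / 0.141 = 1.7730.
k_gold = 1.7730^(1/0.75) ≈ 2.1459

k_gold ≈ 2.15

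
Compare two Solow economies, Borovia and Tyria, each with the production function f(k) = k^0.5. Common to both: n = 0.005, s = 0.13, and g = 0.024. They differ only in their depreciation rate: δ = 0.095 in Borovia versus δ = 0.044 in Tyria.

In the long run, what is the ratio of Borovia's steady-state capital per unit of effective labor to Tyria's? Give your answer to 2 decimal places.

Steady-state k* = [s/(n + g + δ)]^(1/(1−α)), so the ratio is [ (s_B/(n + g + δ)_B) / (s_T/(n + g + δ)_T) ]^2.
s_B/(n + g + δ)_B = 0.13/0.124 = 1.0484; s_T/(n + g + δ)_T = 0.13/0.073 = 1.7808.
Ratio = (1.0484/1.7808)^2 = 0.5887^2 ≈ 0.3466

ratio ≈ 0.35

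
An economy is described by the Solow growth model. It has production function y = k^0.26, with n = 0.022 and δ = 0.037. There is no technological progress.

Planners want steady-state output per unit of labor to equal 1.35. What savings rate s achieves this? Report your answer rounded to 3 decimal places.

At the steady state, Δk = 0, so s·k^α = (n + δ)·k.
Since y* = [s/(n + δ)]^(α/(1−α)), we have s/(n + δ) = (y*)^((1−α)/α) = 1.35^2.8462 = 2.3494.
Therefore s = 2.3494 × (n + δ) = 2.3494 × 0.059 = 0.1386.

s ≈ 0.139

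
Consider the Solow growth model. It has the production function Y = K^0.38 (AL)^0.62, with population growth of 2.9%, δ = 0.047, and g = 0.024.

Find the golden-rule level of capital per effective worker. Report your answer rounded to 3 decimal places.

The golden rule sets f'(k) = n + g + δ, i.e. α·k^(α−1) = n + g + δ.
So k^(1−α) = α / (n + g + δ) = 0.38 / 0.100 = 3.8000.
k_gold = 3.8000^(1/0.62) ≈ 8.6126

k_gold ≈ 8.613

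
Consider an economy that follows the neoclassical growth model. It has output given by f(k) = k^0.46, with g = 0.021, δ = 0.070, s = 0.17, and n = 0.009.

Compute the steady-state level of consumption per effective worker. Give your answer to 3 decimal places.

Steady state requires s·f(k) = (n + g + δ)·k, i.e. s·k^α = (n + g + δ)·k.
Rearranging, k^(1−α) = s / (n + g + δ).
k^0.54 = 0.17 / (0.009 + 0.021 + 0.070) = 0.17 / 0.100 = 1.7000
k* = 1.7000^(1/0.54) ≈ 2.6715
y* = (k*)^α = 2.6715^0.46 ≈ 1.5715
c* = (1 − s)·y* = (1 − 0.17) × 1.5715 ≈ 1.3043

c* = 1.304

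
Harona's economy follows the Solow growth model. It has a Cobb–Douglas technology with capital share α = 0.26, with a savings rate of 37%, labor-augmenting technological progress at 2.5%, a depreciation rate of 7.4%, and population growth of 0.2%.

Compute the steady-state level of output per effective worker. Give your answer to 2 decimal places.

y* = 1.58

Steady state requires s·f(k) = (n + g + δ)·k, i.e. s·k^α = (n + g + δ)·k.
Dividing both sides by k: k^(1−α) = s / (n + g + δ).
k^0.74 = 0.37 / (0.002 + 0.025 + 0.074) = 0.37 / 0.101 = 3.6634
k* = 3.6634^(1/0.74) ≈ 5.7810
y* = (k*)^α = 5.7810^0.26 ≈ 1.5781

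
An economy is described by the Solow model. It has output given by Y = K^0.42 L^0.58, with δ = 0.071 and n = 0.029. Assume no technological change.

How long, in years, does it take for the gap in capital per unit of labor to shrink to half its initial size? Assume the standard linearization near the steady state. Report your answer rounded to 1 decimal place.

half-life ≈ 12.0 years

Near the steady state the convergence rate is λ = (1 − α)(n + δ).
λ = (1 − 0.42) × 0.100 = 0.58 × 0.100 = 0.0580
Half-life = ln 2 / λ = 0.6931 / 0.0580 ≈ 11.95 years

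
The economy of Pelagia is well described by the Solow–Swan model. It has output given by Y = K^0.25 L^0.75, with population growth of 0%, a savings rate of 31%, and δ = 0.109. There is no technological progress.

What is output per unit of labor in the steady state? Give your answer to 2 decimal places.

In steady state, investment equals break-even investment: s·k^α = (n + δ)·k.
Rearranging, k^(1−α) = s / (n + δ).
k^0.75 = 0.31 / (0.000 + 0.109) = 0.31 / 0.109 = 2.8440
k* = 2.8440^(1/0.75) ≈ 4.0294
y* = (k*)^α = 4.0294^0.25 ≈ 1.4168

y* = 1.42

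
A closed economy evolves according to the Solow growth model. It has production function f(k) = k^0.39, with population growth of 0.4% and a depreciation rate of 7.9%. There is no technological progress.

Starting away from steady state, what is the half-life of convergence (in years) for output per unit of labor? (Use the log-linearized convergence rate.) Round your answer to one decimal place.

about 13.7 years

Near the steady state the convergence rate is λ = (1 − α)(n + δ).
λ = (1 − 0.39) × 0.083 = 0.61 × 0.083 = 0.05063
Half-life = ln 2 / λ = 0.6931 / 0.05063 ≈ 13.69 years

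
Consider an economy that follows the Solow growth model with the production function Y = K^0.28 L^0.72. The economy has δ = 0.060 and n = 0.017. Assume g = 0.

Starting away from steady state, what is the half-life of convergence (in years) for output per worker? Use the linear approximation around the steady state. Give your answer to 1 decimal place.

about 12.5 years

Near the steady state the convergence rate is λ = (1 − α)(n + δ).
λ = (1 − 0.28) × 0.077 = 0.72 × 0.077 = 0.05544
Half-life = ln 2 / λ = 0.6931 / 0.05544 ≈ 12.50 years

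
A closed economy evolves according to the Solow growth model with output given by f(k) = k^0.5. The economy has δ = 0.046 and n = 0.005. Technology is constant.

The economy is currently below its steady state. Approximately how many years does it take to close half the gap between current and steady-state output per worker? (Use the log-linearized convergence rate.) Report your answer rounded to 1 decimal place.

Near the steady state the convergence rate is λ = (1 − α)(n + δ).
λ = (1 − 0.5) × 0.051 = 0.5 × 0.051 = 0.0255
Half-life = ln 2 / λ = 0.6931 / 0.0255 ≈ 27.18 years

half-life ≈ 27.2 years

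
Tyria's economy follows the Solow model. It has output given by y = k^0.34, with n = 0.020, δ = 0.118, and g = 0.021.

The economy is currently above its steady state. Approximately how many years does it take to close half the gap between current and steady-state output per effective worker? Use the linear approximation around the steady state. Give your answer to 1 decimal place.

about 6.6 years

Near the steady state the convergence rate is λ = (1 − α)(n + g + δ).
λ = (1 − 0.34) × 0.159 = 0.66 × 0.159 = 0.10494
Half-life = ln 2 / λ = 0.6931 / 0.10494 ≈ 6.60 years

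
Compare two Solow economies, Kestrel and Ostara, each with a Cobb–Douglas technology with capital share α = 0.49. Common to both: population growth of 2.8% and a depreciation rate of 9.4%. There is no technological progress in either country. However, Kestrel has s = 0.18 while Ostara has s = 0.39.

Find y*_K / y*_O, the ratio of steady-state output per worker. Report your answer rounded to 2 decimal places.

Steady-state y* = [s/(n + δ)]^(α/(1−α)), so the ratio is [ (s_K/(n + δ)_K) / (s_O/(n + δ)_O) ]^0.9608.
s_K/(n + δ)_K = 0.18/0.122 = 1.4754; s_O/(n + δ)_O = 0.39/0.122 = 3.1967.
Ratio = (1.4754/3.1967)^0.9608 = 0.4615^0.9608 ≈ 0.4757

y*_K / y*_O ≈ 0.48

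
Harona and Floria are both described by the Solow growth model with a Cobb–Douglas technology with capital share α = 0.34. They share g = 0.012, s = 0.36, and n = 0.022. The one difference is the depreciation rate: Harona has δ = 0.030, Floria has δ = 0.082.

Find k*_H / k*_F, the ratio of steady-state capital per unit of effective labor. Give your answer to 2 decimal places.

Steady-state k* = [s/(n + g + δ)]^(1/(1−α)), so the ratio is [ (s_H/(n + g + δ)_H) / (s_F/(n + g + δ)_F) ]^1.5152.
s_H/(n + g + δ)_H = 0.36/0.064 = 5.6250; s_F/(n + g + δ)_F = 0.36/0.116 = 3.1034.
Ratio = (5.6250/3.1034)^1.5152 = 1.8125^1.5152 ≈ 2.4623

k*_H / k*_F ≈ 2.46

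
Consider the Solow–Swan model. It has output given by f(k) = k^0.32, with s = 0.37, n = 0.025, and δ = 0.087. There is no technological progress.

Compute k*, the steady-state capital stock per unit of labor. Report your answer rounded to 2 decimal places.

Steady state requires s·f(k) = (n + δ)·k, i.e. s·k^α = (n + δ)·k.
Rearranging, k^(1−α) = s / (n + δ).
k^0.68 = 0.37 / (0.025 + 0.087) = 0.37 / 0.112 = 3.3036
k* = 3.3036^(1/0.68) ≈ 5.7972

k* ≈ 5.80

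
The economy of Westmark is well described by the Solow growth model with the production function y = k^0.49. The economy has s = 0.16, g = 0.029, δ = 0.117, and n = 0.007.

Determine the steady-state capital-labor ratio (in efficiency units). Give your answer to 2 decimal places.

At the steady state, Δk = 0, so s·k^α = (n + g + δ)·k.
Rearranging, k^(1−α) = s / (n + g + δ).
k^0.51 = 0.16 / (0.007 + 0.029 + 0.117) = 0.16 / 0.153 = 1.0458
k* = 1.0458^(1/0.51) ≈ 1.0918

k* = 1.09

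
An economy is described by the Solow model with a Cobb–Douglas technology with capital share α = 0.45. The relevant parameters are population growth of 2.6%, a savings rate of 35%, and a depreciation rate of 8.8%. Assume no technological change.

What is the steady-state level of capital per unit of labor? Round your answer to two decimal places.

k* = 7.69

In steady state, investment equals break-even investment: s·k^α = (n + δ)·k.
Rearranging, k^(1−α) = s / (n + δ).
k^0.55 = 0.35 / (0.026 + 0.088) = 0.35 / 0.114 = 3.0702
k* = 3.0702^(1/0.55) ≈ 7.6870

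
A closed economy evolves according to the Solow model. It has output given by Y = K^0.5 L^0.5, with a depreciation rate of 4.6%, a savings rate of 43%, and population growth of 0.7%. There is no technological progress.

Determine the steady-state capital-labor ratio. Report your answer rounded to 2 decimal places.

In steady state, investment equals break-even investment: s·k^α = (n + δ)·k.
Rearranging, k^(1−α) = s / (n + δ).
k^0.5 = 0.43 / (0.007 + 0.046) = 0.43 / 0.053 = 8.1132
k* = 8.1132^(1/0.5) ≈ 65.8240

k* = 65.82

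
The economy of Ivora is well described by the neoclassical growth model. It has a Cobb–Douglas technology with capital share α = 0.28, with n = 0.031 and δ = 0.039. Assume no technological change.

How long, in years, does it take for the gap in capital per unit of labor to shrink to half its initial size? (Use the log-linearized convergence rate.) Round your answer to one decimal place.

t_½ ≈ 13.8 years

Near the steady state the convergence rate is λ = (1 − α)(n + δ).
λ = (1 − 0.28) × 0.070 = 0.72 × 0.070 = 0.0504
Half-life = ln 2 / λ = 0.6931 / 0.0504 ≈ 13.75 years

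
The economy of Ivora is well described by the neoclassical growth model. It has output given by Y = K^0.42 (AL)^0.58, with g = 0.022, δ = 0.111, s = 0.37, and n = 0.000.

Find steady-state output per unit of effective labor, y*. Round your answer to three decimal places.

In steady state, investment equals break-even investment: s·k^α = (n + g + δ)·k.
Dividing both sides by k: k^(1−α) = s / (n + g + δ).
k^0.58 = 0.37 / (0.000 + 0.022 + 0.111) = 0.37 / 0.133 = 2.7820
k* = 2.7820^(1/0.58) ≈ 5.8362
y* = (k*)^α = 5.8362^0.42 ≈ 2.0979

y* = 2.098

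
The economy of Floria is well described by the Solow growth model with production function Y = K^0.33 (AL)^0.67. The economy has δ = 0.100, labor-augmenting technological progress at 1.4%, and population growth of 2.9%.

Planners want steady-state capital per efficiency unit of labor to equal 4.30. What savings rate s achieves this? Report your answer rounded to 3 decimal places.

In steady state, investment equals break-even investment: s·k^α = (n + g + δ)·k.
So s / (n + g + δ) = (k*)^(1−α) = 4.30^0.67 = 2.6572.
Therefore s = 2.6572 × (n + g + δ) = 2.6572 × 0.143 = 0.3800.

s ≈ 0.380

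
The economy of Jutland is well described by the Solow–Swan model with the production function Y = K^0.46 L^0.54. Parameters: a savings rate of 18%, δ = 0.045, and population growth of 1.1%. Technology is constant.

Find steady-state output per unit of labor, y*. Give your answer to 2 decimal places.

y* = 2.70

At the steady state, Δk = 0, so s·k^α = (n + δ)·k.
Dividing both sides by k: k^(1−α) = s / (n + δ).
k^0.54 = 0.18 / (0.011 + 0.045) = 0.18 / 0.056 = 3.2143
k* = 3.2143^(1/0.54) ≈ 8.6906
y* = (k*)^α = 8.6906^0.46 ≈ 2.7037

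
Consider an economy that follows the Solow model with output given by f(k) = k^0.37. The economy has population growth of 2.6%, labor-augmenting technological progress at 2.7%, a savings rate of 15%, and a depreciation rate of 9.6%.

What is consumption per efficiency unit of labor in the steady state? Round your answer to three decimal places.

At the steady state, Δk = 0, so s·k^α = (n + g + δ)·k.
Dividing both sides by k: k^(1−α) = s / (n + g + δ).
k^0.63 = 0.15 / (0.026 + 0.027 + 0.096) = 0.15 / 0.149 = 1.0067
k* = 1.0067^(1/0.63) ≈ 1.0107
y* = (k*)^α = 1.0107^0.37 ≈ 1.0039
c* = (1 − s)·y* = (1 − 0.15) × 1.0039 ≈ 0.8533

c* = 0.853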